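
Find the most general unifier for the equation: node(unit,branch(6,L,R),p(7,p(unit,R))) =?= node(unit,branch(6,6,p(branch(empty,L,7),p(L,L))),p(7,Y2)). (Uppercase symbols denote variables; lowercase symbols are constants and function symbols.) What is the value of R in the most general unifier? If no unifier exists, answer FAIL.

Decompose node/3: unit =?= unit,  branch(6,L,R) =?= branch(6,6,p(branch(empty,L,7),p(L,L))),  p(7,p(unit,R)) =?= p(7,Y2).
Delete trivial equation unit =?= unit.
Decompose branch/3: 6 =?= 6,  L =?= 6,  R =?= p(branch(empty,L,7),p(L,L)).
Delete trivial equation 6 =?= 6.
Bind L := 6; substituting into the one remaining equation that mentions L gives: R =?= p(branch(empty,6,7),p(6,6)).
Bind R := p(branch(empty,6,7),p(6,6)); substituting into the remaining equation gives: p(7,p(unit,p(branch(empty,6,7),p(6,6)))) =?= p(7,Y2).
Decompose p/2: 7 =?= 7,  p(unit,p(branch(empty,6,7),p(6,6))) =?= Y2.
Delete trivial equation 7 =?= 7.
Bind Y2 := p(unit,p(branch(empty,6,7),p(6,6))).
MGU = { L -> 6, R -> p(branch(empty,6,7),p(6,6)), Y2 -> p(unit,p(branch(empty,6,7),p(6,6))) }, so R -> p(branch(empty,6,7),p(6,6)).

p(branch(empty,6,7),p(6,6))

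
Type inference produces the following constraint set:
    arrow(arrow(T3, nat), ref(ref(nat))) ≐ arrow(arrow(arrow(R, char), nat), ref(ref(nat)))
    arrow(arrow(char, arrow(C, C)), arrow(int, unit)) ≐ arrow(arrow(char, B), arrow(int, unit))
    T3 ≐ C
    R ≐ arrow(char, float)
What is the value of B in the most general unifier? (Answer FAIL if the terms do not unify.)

Decompose arrow/2: arrow(T3, nat) ≐ arrow(arrow(R, char), nat),  ref(ref(nat)) ≐ ref(ref(nat)).
Decompose arrow/2: T3 ≐ arrow(R, char),  nat ≐ nat.
Bind T3 := arrow(R, char); substituting into the one remaining equation that mentions T3 gives: arrow(R, char) ≐ C.
Delete trivial equation nat ≐ nat.
Delete trivial equation ref(ref(nat)) ≐ ref(ref(nat)).
Decompose arrow/2: arrow(char, arrow(C, C)) ≐ arrow(char, B),  arrow(int, unit) ≐ arrow(int, unit).
Decompose arrow/2: char ≐ char,  arrow(C, C) ≐ B.
Delete trivial equation char ≐ char.
Bind B := arrow(C, C); no other remaining equation mentions B.
Delete trivial equation arrow(int, unit) ≐ arrow(int, unit).
Bind C := arrow(R, char); no other remaining equation mentions C. Substituting into the earlier binding gives B := arrow(arrow(R, char), arrow(R, char)).
Bind R := arrow(char, float). Substituting into the earlier bindings gives T3 := arrow(arrow(char, float), char), B := arrow(arrow(arrow(char, float), char), arrow(arrow(char, float), char)), C := arrow(arrow(char, float), char).
MGU = { T3 -> arrow(arrow(char, float), char), B -> arrow(arrow(arrow(char, float), char), arrow(arrow(char, float), char)), C -> arrow(arrow(char, float), char), R -> arrow(char, float) }, so B -> arrow(arrow(arrow(char, float), char), arrow(arrow(char, float), char)).

arrow(arrow(arrow(char, float), char), arrow(arrow(char, float), char))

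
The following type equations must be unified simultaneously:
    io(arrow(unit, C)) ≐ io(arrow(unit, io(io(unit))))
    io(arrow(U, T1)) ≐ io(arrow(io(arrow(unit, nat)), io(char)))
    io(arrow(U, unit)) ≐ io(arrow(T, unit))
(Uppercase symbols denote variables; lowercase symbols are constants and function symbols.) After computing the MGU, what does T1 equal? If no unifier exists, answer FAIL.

io(char)

Decompose io/1: arrow(unit, C) ≐ arrow(unit, io(io(unit))).
Decompose arrow/2: unit ≐ unit,  C ≐ io(io(unit)).
Delete trivial equation unit ≐ unit.
Bind C := io(io(unit)); no other remaining equation mentions C.
Decompose io/1: arrow(U, T1) ≐ arrow(io(arrow(unit, nat)), io(char)).
Decompose arrow/2: U ≐ io(arrow(unit, nat)),  T1 ≐ io(char).
Bind U := io(arrow(unit, nat)); substituting into the one remaining equation that mentions U gives: io(arrow(io(arrow(unit, nat)), unit)) ≐ io(arrow(T, unit)).
Bind T1 := io(char); no other remaining equation mentions T1.
Decompose io/1: arrow(io(arrow(unit, nat)), unit) ≐ arrow(T, unit).
Decompose arrow/2: io(arrow(unit, nat)) ≐ T,  unit ≐ unit.
Bind T := io(arrow(unit, nat)); no other remaining equation mentions T.
Delete trivial equation unit ≐ unit.
MGU = { C ↦ io(io(unit)), U ↦ io(arrow(unit, nat)), T1 ↦ io(char), T ↦ io(arrow(unit, nat)) }, so T1 ↦ io(char).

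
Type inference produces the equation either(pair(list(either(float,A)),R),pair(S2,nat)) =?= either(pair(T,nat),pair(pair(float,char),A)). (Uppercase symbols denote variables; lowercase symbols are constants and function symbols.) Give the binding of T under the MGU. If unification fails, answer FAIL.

Decompose either/2: pair(list(either(float,A)),R) =?= pair(T,nat),  pair(S2,nat) =?= pair(pair(float,char),A).
Decompose pair/2: list(either(float,A)) =?= T,  R =?= nat.
Bind T := list(either(float,A)); no other remaining equation mentions T.
Bind R := nat; no other remaining equation mentions R.
Decompose pair/2: S2 =?= pair(float,char),  nat =?= A.
Bind S2 := pair(float,char); no other remaining equation mentions S2.
Bind A := nat. Substituting into the earlier binding gives T := list(either(float,nat)).
MGU = { T ↦ list(either(float,nat)), R ↦ nat, S2 ↦ pair(float,char), A ↦ nat }, so T ↦ list(either(float,nat)).

list(either(float,nat))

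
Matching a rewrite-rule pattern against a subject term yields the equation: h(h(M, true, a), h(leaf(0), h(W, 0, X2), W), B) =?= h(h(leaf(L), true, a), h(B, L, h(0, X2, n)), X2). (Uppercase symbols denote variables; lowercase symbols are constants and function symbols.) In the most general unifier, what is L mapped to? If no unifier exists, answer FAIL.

Decompose h/3: h(M, true, a) =?= h(leaf(L), true, a),  h(leaf(0), h(W, 0, X2), W) =?= h(B, L, h(0, X2, n)),  B =?= X2.
Decompose h/3: M =?= leaf(L),  true =?= true,  a =?= a.
Bind M := leaf(L); no other remaining equation mentions M.
Delete trivial equation true =?= true.
Delete trivial equation a =?= a.
Decompose h/3: leaf(0) =?= B,  h(W, 0, X2) =?= L,  W =?= h(0, X2, n).
Bind B := leaf(0); substituting into the one remaining equation that mentions B gives: leaf(0) =?= X2.
Bind L := h(W, 0, X2); no other remaining equation mentions L. Substituting into the earlier binding gives M := leaf(h(W, 0, X2)).
Bind W := h(0, X2, n); no other remaining equation mentions W. Substituting into the earlier bindings gives M := leaf(h(h(0, X2, n), 0, X2)), L := h(h(0, X2, n), 0, X2).
Bind X2 := leaf(0). Substituting into the earlier bindings gives M := leaf(h(h(0, leaf(0), n), 0, leaf(0))), L := h(h(0, leaf(0), n), 0, leaf(0)), W := h(0, leaf(0), n).
MGU = { M := leaf(h(h(0, leaf(0), n), 0, leaf(0))), B := leaf(0), L := h(h(0, leaf(0), n), 0, leaf(0)), W := h(0, leaf(0), n), X2 := leaf(0) }, so L := h(h(0, leaf(0), n), 0, leaf(0)).

h(h(0, leaf(0), n), 0, leaf(0))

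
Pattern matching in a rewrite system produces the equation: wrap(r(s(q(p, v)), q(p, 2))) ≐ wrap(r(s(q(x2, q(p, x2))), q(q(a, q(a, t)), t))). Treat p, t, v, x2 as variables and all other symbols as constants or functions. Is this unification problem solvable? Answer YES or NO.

YES

Decompose wrap/1: r(s(q(p, v)), q(p, 2)) ≐ r(s(q(x2, q(p, x2))), q(q(a, q(a, t)), t)).
Decompose r/2: s(q(p, v)) ≐ s(q(x2, q(p, x2))),  q(p, 2) ≐ q(q(a, q(a, t)), t).
Decompose s/1: q(p, v) ≐ q(x2, q(p, x2)).
Decompose q/2: p ≐ x2,  v ≐ q(p, x2).
Bind p := x2; substituting into the remaining equations gives: v ≐ q(x2, x2),  q(x2, 2) ≐ q(q(a, q(a, t)), t).
Bind v := q(x2, x2); no other remaining equation mentions v.
Decompose q/2: x2 ≐ q(a, q(a, t)),  2 ≐ t.
Bind x2 := q(a, q(a, t)); no other remaining equation mentions x2. Substituting into the earlier bindings gives p := q(a, q(a, t)), v := q(q(a, q(a, t)), q(a, q(a, t))).
Bind t := 2. Substituting into the earlier bindings gives p := q(a, q(a, 2)), v := q(q(a, q(a, 2)), q(a, q(a, 2))), x2 := q(a, q(a, 2)).
No equations remain and no clash or occurs-check failure arose, so a unifier exists.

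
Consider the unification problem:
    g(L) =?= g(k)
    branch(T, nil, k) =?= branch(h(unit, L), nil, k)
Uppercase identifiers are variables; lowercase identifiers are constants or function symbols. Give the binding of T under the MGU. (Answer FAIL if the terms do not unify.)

Decompose g/1: L =?= k.
Bind L := k; substituting into the remaining equation gives: branch(T, nil, k) =?= branch(h(unit, k), nil, k).
Decompose branch/3: T =?= h(unit, k),  nil =?= nil,  k =?= k.
Bind T := h(unit, k); no other remaining equation mentions T.
Delete trivial equation nil =?= nil.
Delete trivial equation k =?= k.
MGU = { L -> k, T -> h(unit, k) }, so T -> h(unit, k).

h(unit, k)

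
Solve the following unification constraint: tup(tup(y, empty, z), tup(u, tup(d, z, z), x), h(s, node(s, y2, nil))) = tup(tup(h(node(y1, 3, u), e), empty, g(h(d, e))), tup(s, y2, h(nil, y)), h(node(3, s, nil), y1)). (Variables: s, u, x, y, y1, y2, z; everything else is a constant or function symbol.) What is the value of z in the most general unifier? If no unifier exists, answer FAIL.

Decompose tup/3: tup(y, empty, z) = tup(h(node(y1, 3, u), e), empty, g(h(d, e))),  tup(u, tup(d, z, z), x) = tup(s, y2, h(nil, y)),  h(s, node(s, y2, nil)) = h(node(3, s, nil), y1).
Decompose tup/3: y = h(node(y1, 3, u), e),  empty = empty,  z = g(h(d, e)).
Bind y := h(node(y1, 3, u), e); substituting into the one remaining equation that mentions y gives: tup(u, tup(d, z, z), x) = tup(s, y2, h(nil, h(node(y1, 3, u), e))).
Delete trivial equation empty = empty.
Bind z := g(h(d, e)); substituting into the one remaining equation that mentions z gives: tup(u, tup(d, g(h(d, e)), g(h(d, e))), x) = tup(s, y2, h(nil, h(node(y1, 3, u), e))).
Decompose tup/3: u = s,  tup(d, g(h(d, e)), g(h(d, e))) = y2,  x = h(nil, h(node(y1, 3, u), e)).
Bind u := s; substituting into the one remaining equation that mentions u gives: x = h(nil, h(node(y1, 3, s), e)). Substituting into the earlier binding gives y := h(node(y1, 3, s), e).
Bind y2 := tup(d, g(h(d, e)), g(h(d, e))); substituting into the one remaining equation that mentions y2 gives: h(s, node(s, tup(d, g(h(d, e)), g(h(d, e))), nil)) = h(node(3, s, nil), y1).
Bind x := h(nil, h(node(y1, 3, s), e)); no other remaining equation mentions x.
Decompose h/2: s = node(3, s, nil),  node(s, tup(d, g(h(d, e)), g(h(d, e))), nil) = y1.
Occurs check fails: s occurs in node(3, s, nil); the equation s = node(3, s, nil) has no finite solution.

FAIL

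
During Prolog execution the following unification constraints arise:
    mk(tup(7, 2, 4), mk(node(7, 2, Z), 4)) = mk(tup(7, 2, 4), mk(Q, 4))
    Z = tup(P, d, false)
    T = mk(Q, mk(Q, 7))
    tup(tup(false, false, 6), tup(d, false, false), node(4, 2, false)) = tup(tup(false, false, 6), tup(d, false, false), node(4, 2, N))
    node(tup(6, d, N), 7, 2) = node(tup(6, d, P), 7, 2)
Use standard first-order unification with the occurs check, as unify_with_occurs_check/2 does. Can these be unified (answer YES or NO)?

YES

Decompose mk/2: tup(7, 2, 4) = tup(7, 2, 4),  mk(node(7, 2, Z), 4) = mk(Q, 4).
Delete trivial equation tup(7, 2, 4) = tup(7, 2, 4).
Decompose mk/2: node(7, 2, Z) = Q,  4 = 4.
Bind Q := node(7, 2, Z); substituting into the one remaining equation that mentions Q gives: T = mk(node(7, 2, Z), mk(node(7, 2, Z), 7)).
Delete trivial equation 4 = 4.
Bind Z := tup(P, d, false); substituting into the one remaining equation that mentions Z gives: T = mk(node(7, 2, tup(P, d, false)), mk(node(7, 2, tup(P, d, false)), 7)). Substituting into the earlier binding gives Q := node(7, 2, tup(P, d, false)).
Bind T := mk(node(7, 2, tup(P, d, false)), mk(node(7, 2, tup(P, d, false)), 7)); no other remaining equation mentions T.
Decompose tup/3: tup(false, false, 6) = tup(false, false, 6),  tup(d, false, false) = tup(d, false, false),  node(4, 2, false) = node(4, 2, N).
Delete trivial equation tup(false, false, 6) = tup(false, false, 6).
Delete trivial equation tup(d, false, false) = tup(d, false, false).
Decompose node/3: 4 = 4,  2 = 2,  false = N.
Delete trivial equation 4 = 4.
Delete trivial equation 2 = 2.
Bind N := false; substituting into the remaining equation gives: node(tup(6, d, false), 7, 2) = node(tup(6, d, P), 7, 2).
Decompose node/3: tup(6, d, false) = tup(6, d, P),  7 = 7,  2 = 2.
Decompose tup/3: 6 = 6,  d = d,  false = P.
Delete trivial equation 6 = 6.
Delete trivial equation d = d.
Bind P := false; no other remaining equation mentions P. Substituting into the earlier bindings gives Q := node(7, 2, tup(false, d, false)), Z := tup(false, d, false), T := mk(node(7, 2, tup(false, d, false)), mk(node(7, 2, tup(false, d, false)), 7)).
Delete trivial equation 7 = 7.
Delete trivial equation 2 = 2.
No equations remain and no clash or occurs-check failure arose, so a unifier exists.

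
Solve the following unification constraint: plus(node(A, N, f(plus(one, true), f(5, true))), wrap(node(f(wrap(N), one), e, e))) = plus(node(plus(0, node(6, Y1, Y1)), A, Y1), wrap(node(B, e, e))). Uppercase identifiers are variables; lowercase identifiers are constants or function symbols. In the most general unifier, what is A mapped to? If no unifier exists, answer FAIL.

plus(0, node(6, f(plus(one, true), f(5, true)), f(plus(one, true), f(5, true))))

Decompose plus/2: node(A, N, f(plus(one, true), f(5, true))) = node(plus(0, node(6, Y1, Y1)), A, Y1),  wrap(node(f(wrap(N), one), e, e)) = wrap(node(B, e, e)).
Decompose node/3: A = plus(0, node(6, Y1, Y1)),  N = A,  f(plus(one, true), f(5, true)) = Y1.
Bind A := plus(0, node(6, Y1, Y1)); substituting into the one remaining equation that mentions A gives: N = plus(0, node(6, Y1, Y1)).
Bind N := plus(0, node(6, Y1, Y1)); substituting into the one remaining equation that mentions N gives: wrap(node(f(wrap(plus(0, node(6, Y1, Y1))), one), e, e)) = wrap(node(B, e, e)).
Bind Y1 := f(plus(one, true), f(5, true)); substituting into the remaining equation gives: wrap(node(f(wrap(plus(0, node(6, f(plus(one, true), f(5, true)), f(plus(one, true), f(5, true))))), one), e, e)) = wrap(node(B, e, e)). Substituting into the earlier bindings gives A := plus(0, node(6, f(plus(one, true), f(5, true)), f(plus(one, true), f(5, true)))), N := plus(0, node(6, f(plus(one, true), f(5, true)), f(plus(one, true), f(5, true)))).
Decompose wrap/1: node(f(wrap(plus(0, node(6, f(plus(one, true), f(5, true)), f(plus(one, true), f(5, true))))), one), e, e) = node(B, e, e).
Decompose node/3: f(wrap(plus(0, node(6, f(plus(one, true), f(5, true)), f(plus(one, true), f(5, true))))), one) = B,  e = e,  e = e.
Bind B := f(wrap(plus(0, node(6, f(plus(one, true), f(5, true)), f(plus(one, true), f(5, true))))), one); no other remaining equation mentions B.
Delete trivial equation e = e.
Delete trivial equation e = e.
MGU = { A := plus(0, node(6, f(plus(one, true), f(5, true)), f(plus(one, true), f(5, true)))), N := plus(0, node(6, f(plus(one, true), f(5, true)), f(plus(one, true), f(5, true)))), Y1 := f(plus(one, true), f(5, true)), B := f(wrap(plus(0, node(6, f(plus(one, true), f(5, true)), f(plus(one, true), f(5, true))))), one) }, so A := plus(0, node(6, f(plus(one, true), f(5, true)), f(plus(one, true), f(5, true)))).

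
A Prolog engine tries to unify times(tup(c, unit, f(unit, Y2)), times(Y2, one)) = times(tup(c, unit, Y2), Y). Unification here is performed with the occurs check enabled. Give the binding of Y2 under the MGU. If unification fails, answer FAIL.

Decompose times/2: tup(c, unit, f(unit, Y2)) = tup(c, unit, Y2),  times(Y2, one) = Y.
Decompose tup/3: c = c,  unit = unit,  f(unit, Y2) = Y2.
Delete trivial equation c = c.
Delete trivial equation unit = unit.
Occurs check fails: Y2 occurs in f(unit, Y2); the equation Y2 = f(unit, Y2) has no finite solution.

FAIL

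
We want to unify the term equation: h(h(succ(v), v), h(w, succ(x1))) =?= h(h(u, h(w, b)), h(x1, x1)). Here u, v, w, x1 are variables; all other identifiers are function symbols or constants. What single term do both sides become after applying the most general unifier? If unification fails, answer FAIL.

FAIL

Decompose h/2: h(succ(v), v) =?= h(u, h(w, b)),  h(w, succ(x1)) =?= h(x1, x1).
Decompose h/2: succ(v) =?= u,  v =?= h(w, b).
Bind u := succ(v); no other remaining equation mentions u.
Bind v := h(w, b); no other remaining equation mentions v. Substituting into the earlier binding gives u := succ(h(w, b)).
Decompose h/2: w =?= x1,  succ(x1) =?= x1.
Bind w := x1; no other remaining equation mentions w. Substituting into the earlier bindings gives u := succ(h(x1, b)), v := h(x1, b).
Occurs check fails: x1 occurs in succ(x1); the equation x1 =?= succ(x1) has no finite solution.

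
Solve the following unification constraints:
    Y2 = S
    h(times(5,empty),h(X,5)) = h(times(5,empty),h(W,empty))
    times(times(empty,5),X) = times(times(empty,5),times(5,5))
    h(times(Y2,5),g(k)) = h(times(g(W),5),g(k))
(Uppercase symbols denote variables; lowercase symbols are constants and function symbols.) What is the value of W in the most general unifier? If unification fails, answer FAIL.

Bind Y2 := S; substituting into the one remaining equation that mentions Y2 gives: h(times(S,5),g(k)) = h(times(g(W),5),g(k)).
Decompose h/2: times(5,empty) = times(5,empty),  h(X,5) = h(W,empty).
Delete trivial equation times(5,empty) = times(5,empty).
Decompose h/2: X = W,  5 = empty.
Bind X := W; substituting into the one remaining equation that mentions X gives: times(times(empty,5),W) = times(times(empty,5),times(5,5)).
Clash: constants 5 and empty differ; no unifier exists.

FAIL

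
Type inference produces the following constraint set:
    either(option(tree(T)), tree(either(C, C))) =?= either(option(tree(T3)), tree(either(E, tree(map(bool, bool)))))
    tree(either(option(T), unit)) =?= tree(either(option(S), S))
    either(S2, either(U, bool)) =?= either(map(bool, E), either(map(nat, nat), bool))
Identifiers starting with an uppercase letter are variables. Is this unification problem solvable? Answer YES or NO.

YES

Decompose either/2: option(tree(T)) =?= option(tree(T3)),  tree(either(C, C)) =?= tree(either(E, tree(map(bool, bool)))).
Decompose option/1: tree(T) =?= tree(T3).
Decompose tree/1: T =?= T3.
Bind T := T3; substituting into the one remaining equation that mentions T gives: tree(either(option(T3), unit)) =?= tree(either(option(S), S)).
Decompose tree/1: either(C, C) =?= either(E, tree(map(bool, bool))).
Decompose either/2: C =?= E,  C =?= tree(map(bool, bool)).
Bind C := E; substituting into the one remaining equation that mentions C gives: E =?= tree(map(bool, bool)).
Bind E := tree(map(bool, bool)); substituting into the one remaining equation that mentions E gives: either(S2, either(U, bool)) =?= either(map(bool, tree(map(bool, bool))), either(map(nat, nat), bool)). Substituting into the earlier binding gives C := tree(map(bool, bool)).
Decompose tree/1: either(option(T3), unit) =?= either(option(S), S).
Decompose either/2: option(T3) =?= option(S),  unit =?= S.
Decompose option/1: T3 =?= S.
Bind T3 := S; no other remaining equation mentions T3. Substituting into the earlier binding gives T := S.
Bind S := unit; no other remaining equation mentions S. Substituting into the earlier bindings gives T := unit, T3 := unit.
Decompose either/2: S2 =?= map(bool, tree(map(bool, bool))),  either(U, bool) =?= either(map(nat, nat), bool).
Bind S2 := map(bool, tree(map(bool, bool))); no other remaining equation mentions S2.
Decompose either/2: U =?= map(nat, nat),  bool =?= bool.
Bind U := map(nat, nat); no other remaining equation mentions U.
Delete trivial equation bool =?= bool.
No equations remain and no clash or occurs-check failure arose, so a unifier exists.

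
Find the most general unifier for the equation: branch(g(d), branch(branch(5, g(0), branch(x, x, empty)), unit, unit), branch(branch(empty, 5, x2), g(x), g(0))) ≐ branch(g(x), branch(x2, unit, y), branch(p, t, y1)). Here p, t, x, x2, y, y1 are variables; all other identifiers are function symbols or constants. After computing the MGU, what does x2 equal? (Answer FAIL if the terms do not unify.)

branch(5, g(0), branch(d, d, empty))

Decompose branch/3: g(d) ≐ g(x),  branch(branch(5, g(0), branch(x, x, empty)), unit, unit) ≐ branch(x2, unit, y),  branch(branch(empty, 5, x2), g(x), g(0)) ≐ branch(p, t, y1).
Decompose g/1: d ≐ x.
Bind x := d; substituting into the remaining equations gives: branch(branch(5, g(0), branch(d, d, empty)), unit, unit) ≐ branch(x2, unit, y),  branch(branch(empty, 5, x2), g(d), g(0)) ≐ branch(p, t, y1).
Decompose branch/3: branch(5, g(0), branch(d, d, empty)) ≐ x2,  unit ≐ unit,  unit ≐ y.
Bind x2 := branch(5, g(0), branch(d, d, empty)); substituting into the one remaining equation that mentions x2 gives: branch(branch(empty, 5, branch(5, g(0), branch(d, d, empty))), g(d), g(0)) ≐ branch(p, t, y1).
Delete trivial equation unit ≐ unit.
Bind y := unit; no other remaining equation mentions y.
Decompose branch/3: branch(empty, 5, branch(5, g(0), branch(d, d, empty))) ≐ p,  g(d) ≐ t,  g(0) ≐ y1.
Bind p := branch(empty, 5, branch(5, g(0), branch(d, d, empty))); no other remaining equation mentions p.
Bind t := g(d); no other remaining equation mentions t.
Bind y1 := g(0).
MGU = { x := d, x2 := branch(5, g(0), branch(d, d, empty)), y := unit, p := branch(empty, 5, branch(5, g(0), branch(d, d, empty))), t := g(d), y1 := g(0) }, so x2 := branch(5, g(0), branch(d, d, empty)).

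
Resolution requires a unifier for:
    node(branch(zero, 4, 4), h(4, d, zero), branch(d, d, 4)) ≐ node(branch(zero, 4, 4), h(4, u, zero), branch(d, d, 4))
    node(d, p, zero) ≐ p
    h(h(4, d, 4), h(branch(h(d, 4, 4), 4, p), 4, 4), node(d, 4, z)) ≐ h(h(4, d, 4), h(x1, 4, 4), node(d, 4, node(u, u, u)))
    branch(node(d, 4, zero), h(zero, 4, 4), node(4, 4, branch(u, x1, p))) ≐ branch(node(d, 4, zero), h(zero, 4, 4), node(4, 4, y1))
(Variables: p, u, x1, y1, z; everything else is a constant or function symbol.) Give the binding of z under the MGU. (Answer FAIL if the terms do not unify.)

Decompose node/3: branch(zero, 4, 4) ≐ branch(zero, 4, 4),  h(4, d, zero) ≐ h(4, u, zero),  branch(d, d, 4) ≐ branch(d, d, 4).
Delete trivial equation branch(zero, 4, 4) ≐ branch(zero, 4, 4).
Decompose h/3: 4 ≐ 4,  d ≐ u,  zero ≐ zero.
Delete trivial equation 4 ≐ 4.
Bind u := d; substituting into the 2 remaining equations that mention u gives: h(h(4, d, 4), h(branch(h(d, 4, 4), 4, p), 4, 4), node(d, 4, z)) ≐ h(h(4, d, 4), h(x1, 4, 4), node(d, 4, node(d, d, d))),  branch(node(d, 4, zero), h(zero, 4, 4), node(4, 4, branch(d, x1, p))) ≐ branch(node(d, 4, zero), h(zero, 4, 4), node(4, 4, y1)).
Delete trivial equation zero ≐ zero.
Delete trivial equation branch(d, d, 4) ≐ branch(d, d, 4).
Occurs check fails: p occurs in node(d, p, zero); the equation p ≐ node(d, p, zero) has no finite solution.

FAIL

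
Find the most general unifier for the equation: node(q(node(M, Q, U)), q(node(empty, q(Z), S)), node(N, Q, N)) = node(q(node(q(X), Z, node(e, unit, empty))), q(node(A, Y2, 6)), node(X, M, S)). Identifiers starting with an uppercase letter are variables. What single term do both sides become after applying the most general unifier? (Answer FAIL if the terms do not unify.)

Decompose node/3: q(node(M, Q, U)) = q(node(q(X), Z, node(e, unit, empty))),  q(node(empty, q(Z), S)) = q(node(A, Y2, 6)),  node(N, Q, N) = node(X, M, S).
Decompose q/1: node(M, Q, U) = node(q(X), Z, node(e, unit, empty)).
Decompose node/3: M = q(X),  Q = Z,  U = node(e, unit, empty).
Bind M := q(X); substituting into the one remaining equation that mentions M gives: node(N, Q, N) = node(X, q(X), S).
Bind Q := Z; substituting into the one remaining equation that mentions Q gives: node(N, Z, N) = node(X, q(X), S).
Bind U := node(e, unit, empty); no other remaining equation mentions U.
Decompose q/1: node(empty, q(Z), S) = node(A, Y2, 6).
Decompose node/3: empty = A,  q(Z) = Y2,  S = 6.
Bind A := empty; no other remaining equation mentions A.
Bind Y2 := q(Z); no other remaining equation mentions Y2.
Bind S := 6; substituting into the remaining equation gives: node(N, Z, N) = node(X, q(X), 6).
Decompose node/3: N = X,  Z = q(X),  N = 6.
Bind N := X; substituting into the one remaining equation that mentions N gives: X = 6.
Bind Z := q(X); no other remaining equation mentions Z. Substituting into the earlier bindings gives Q := q(X), Y2 := q(q(X)).
Bind X := 6. Substituting into the earlier bindings gives M := q(6), Q := q(6), Y2 := q(q(6)), N := 6, Z := q(6).
Applying the MGU to either side gives node(q(node(q(6), q(6), node(e, unit, empty))), q(node(empty, q(q(6)), 6)), node(6, q(6), 6)).

node(q(node(q(6), q(6), node(e, unit, empty))), q(node(empty, q(q(6)), 6)), node(6, q(6), 6))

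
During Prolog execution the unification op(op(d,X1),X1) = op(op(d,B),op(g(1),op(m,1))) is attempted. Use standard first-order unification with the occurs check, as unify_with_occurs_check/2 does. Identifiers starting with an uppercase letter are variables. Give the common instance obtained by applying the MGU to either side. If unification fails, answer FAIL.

Decompose op/2: op(d,X1) = op(d,B),  X1 = op(g(1),op(m,1)).
Decompose op/2: d = d,  X1 = B.
Delete trivial equation d = d.
Bind X1 := B; substituting into the remaining equation gives: B = op(g(1),op(m,1)).
Bind B := op(g(1),op(m,1)). Substituting into the earlier binding gives X1 := op(g(1),op(m,1)).
Applying the MGU to either side gives op(op(d,op(g(1),op(m,1))),op(g(1),op(m,1))).

op(op(d,op(g(1),op(m,1))),op(g(1),op(m,1)))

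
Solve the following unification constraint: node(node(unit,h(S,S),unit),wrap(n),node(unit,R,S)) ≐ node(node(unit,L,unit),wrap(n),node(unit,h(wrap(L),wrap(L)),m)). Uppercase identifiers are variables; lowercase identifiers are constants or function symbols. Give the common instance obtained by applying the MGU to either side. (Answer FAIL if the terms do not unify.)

node(node(unit,h(m,m),unit),wrap(n),node(unit,h(wrap(h(m,m)),wrap(h(m,m))),m))

Decompose node/3: node(unit,h(S,S),unit) ≐ node(unit,L,unit),  wrap(n) ≐ wrap(n),  node(unit,R,S) ≐ node(unit,h(wrap(L),wrap(L)),m).
Decompose node/3: unit ≐ unit,  h(S,S) ≐ L,  unit ≐ unit.
Delete trivial equation unit ≐ unit.
Bind L := h(S,S); substituting into the one remaining equation that mentions L gives: node(unit,R,S) ≐ node(unit,h(wrap(h(S,S)),wrap(h(S,S))),m).
Delete trivial equation unit ≐ unit.
Delete trivial equation wrap(n) ≐ wrap(n).
Decompose node/3: unit ≐ unit,  R ≐ h(wrap(h(S,S)),wrap(h(S,S))),  S ≐ m.
Delete trivial equation unit ≐ unit.
Bind R := h(wrap(h(S,S)),wrap(h(S,S))); no other remaining equation mentions R.
Bind S := m. Substituting into the earlier bindings gives L := h(m,m), R := h(wrap(h(m,m)),wrap(h(m,m))).
Applying the MGU to either side gives node(node(unit,h(m,m),unit),wrap(n),node(unit,h(wrap(h(m,m)),wrap(h(m,m))),m)).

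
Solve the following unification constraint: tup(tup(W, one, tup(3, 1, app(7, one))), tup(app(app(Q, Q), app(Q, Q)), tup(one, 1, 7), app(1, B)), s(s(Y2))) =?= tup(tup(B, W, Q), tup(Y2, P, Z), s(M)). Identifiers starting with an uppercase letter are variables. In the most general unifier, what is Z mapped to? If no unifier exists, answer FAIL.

app(1, one)

Decompose tup/3: tup(W, one, tup(3, 1, app(7, one))) =?= tup(B, W, Q),  tup(app(app(Q, Q), app(Q, Q)), tup(one, 1, 7), app(1, B)) =?= tup(Y2, P, Z),  s(s(Y2)) =?= s(M).
Decompose tup/3: W =?= B,  one =?= W,  tup(3, 1, app(7, one)) =?= Q.
Bind W := B; substituting into the one remaining equation that mentions W gives: one =?= B.
Bind B := one; substituting into the one remaining equation that mentions B gives: tup(app(app(Q, Q), app(Q, Q)), tup(one, 1, 7), app(1, one)) =?= tup(Y2, P, Z). Substituting into the earlier binding gives W := one.
Bind Q := tup(3, 1, app(7, one)); substituting into the one remaining equation that mentions Q gives: tup(app(app(tup(3, 1, app(7, one)), tup(3, 1, app(7, one))), app(tup(3, 1, app(7, one)), tup(3, 1, app(7, one)))), tup(one, 1, 7), app(1, one)) =?= tup(Y2, P, Z).
Decompose tup/3: app(app(tup(3, 1, app(7, one)), tup(3, 1, app(7, one))), app(tup(3, 1, app(7, one)), tup(3, 1, app(7, one)))) =?= Y2,  tup(one, 1, 7) =?= P,  app(1, one) =?= Z.
Bind Y2 := app(app(tup(3, 1, app(7, one)), tup(3, 1, app(7, one))), app(tup(3, 1, app(7, one)), tup(3, 1, app(7, one)))); substituting into the one remaining equation that mentions Y2 gives: s(s(app(app(tup(3, 1, app(7, one)), tup(3, 1, app(7, one))), app(tup(3, 1, app(7, one)), tup(3, 1, app(7, one)))))) =?= s(M).
Bind P := tup(one, 1, 7); no other remaining equation mentions P.
Bind Z := app(1, one); no other remaining equation mentions Z.
Decompose s/1: s(app(app(tup(3, 1, app(7, one)), tup(3, 1, app(7, one))), app(tup(3, 1, app(7, one)), tup(3, 1, app(7, one))))) =?= M.
Bind M := s(app(app(tup(3, 1, app(7, one)), tup(3, 1, app(7, one))), app(tup(3, 1, app(7, one)), tup(3, 1, app(7, one))))).
MGU = { W -> one, B -> one, Q -> tup(3, 1, app(7, one)), Y2 -> app(app(tup(3, 1, app(7, one)), tup(3, 1, app(7, one))), app(tup(3, 1, app(7, one)), tup(3, 1, app(7, one)))), P -> tup(one, 1, 7), Z -> app(1, one), M -> s(app(app(tup(3, 1, app(7, one)), tup(3, 1, app(7, one))), app(tup(3, 1, app(7, one)), tup(3, 1, app(7, one))))) }, so Z -> app(1, one).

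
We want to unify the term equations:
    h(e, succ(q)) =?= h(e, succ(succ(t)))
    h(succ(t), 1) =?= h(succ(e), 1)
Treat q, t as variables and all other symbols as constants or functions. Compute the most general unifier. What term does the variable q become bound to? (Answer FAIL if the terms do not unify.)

Decompose h/2: e =?= e,  succ(q) =?= succ(succ(t)).
Delete trivial equation e =?= e.
Decompose succ/1: q =?= succ(t).
Bind q := succ(t); no other remaining equation mentions q.
Decompose h/2: succ(t) =?= succ(e),  1 =?= 1.
Decompose succ/1: t =?= e.
Bind t := e; no other remaining equation mentions t. Substituting into the earlier binding gives q := succ(e).
Delete trivial equation 1 =?= 1.
MGU = { q -> succ(e), t -> e }, so q -> succ(e).

succ(e)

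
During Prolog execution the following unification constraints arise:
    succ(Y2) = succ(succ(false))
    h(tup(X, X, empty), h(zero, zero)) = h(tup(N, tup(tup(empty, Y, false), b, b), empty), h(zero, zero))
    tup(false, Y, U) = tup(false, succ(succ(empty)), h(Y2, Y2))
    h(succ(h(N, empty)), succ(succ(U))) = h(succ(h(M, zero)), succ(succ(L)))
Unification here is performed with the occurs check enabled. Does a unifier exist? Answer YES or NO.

Decompose succ/1: Y2 = succ(false).
Bind Y2 := succ(false); substituting into the one remaining equation that mentions Y2 gives: tup(false, Y, U) = tup(false, succ(succ(empty)), h(succ(false), succ(false))).
Decompose h/2: tup(X, X, empty) = tup(N, tup(tup(empty, Y, false), b, b), empty),  h(zero, zero) = h(zero, zero).
Decompose tup/3: X = N,  X = tup(tup(empty, Y, false), b, b),  empty = empty.
Bind X := N; substituting into the one remaining equation that mentions X gives: N = tup(tup(empty, Y, false), b, b).
Bind N := tup(tup(empty, Y, false), b, b); substituting into the one remaining equation that mentions N gives: h(succ(h(tup(tup(empty, Y, false), b, b), empty)), succ(succ(U))) = h(succ(h(M, zero)), succ(succ(L))). Substituting into the earlier binding gives X := tup(tup(empty, Y, false), b, b).
Delete trivial equation empty = empty.
Delete trivial equation h(zero, zero) = h(zero, zero).
Decompose tup/3: false = false,  Y = succ(succ(empty)),  U = h(succ(false), succ(false)).
Delete trivial equation false = false.
Bind Y := succ(succ(empty)); substituting into the one remaining equation that mentions Y gives: h(succ(h(tup(tup(empty, succ(succ(empty)), false), b, b), empty)), succ(succ(U))) = h(succ(h(M, zero)), succ(succ(L))). Substituting into the earlier bindings gives X := tup(tup(empty, succ(succ(empty)), false), b, b), N := tup(tup(empty, succ(succ(empty)), false), b, b).
Bind U := h(succ(false), succ(false)); substituting into the remaining equation gives: h(succ(h(tup(tup(empty, succ(succ(empty)), false), b, b), empty)), succ(succ(h(succ(false), succ(false))))) = h(succ(h(M, zero)), succ(succ(L))).
Decompose h/2: succ(h(tup(tup(empty, succ(succ(empty)), false), b, b), empty)) = succ(h(M, zero)),  succ(succ(h(succ(false), succ(false)))) = succ(succ(L)).
Decompose succ/1: h(tup(tup(empty, succ(succ(empty)), false), b, b), empty) = h(M, zero).
Decompose h/2: tup(tup(empty, succ(succ(empty)), false), b, b) = M,  empty = zero.
Bind M := tup(tup(empty, succ(succ(empty)), false), b, b); no other remaining equation mentions M.
Clash: constants empty and zero differ; no unifier exists.

NO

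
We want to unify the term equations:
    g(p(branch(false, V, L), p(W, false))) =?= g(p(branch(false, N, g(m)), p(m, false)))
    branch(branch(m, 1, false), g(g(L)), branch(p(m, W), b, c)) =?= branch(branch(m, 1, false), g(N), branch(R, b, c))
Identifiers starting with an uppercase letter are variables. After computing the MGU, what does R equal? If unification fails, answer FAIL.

Decompose g/1: p(branch(false, V, L), p(W, false)) =?= p(branch(false, N, g(m)), p(m, false)).
Decompose p/2: branch(false, V, L) =?= branch(false, N, g(m)),  p(W, false) =?= p(m, false).
Decompose branch/3: false =?= false,  V =?= N,  L =?= g(m).
Delete trivial equation false =?= false.
Bind V := N; no other remaining equation mentions V.
Bind L := g(m); substituting into the one remaining equation that mentions L gives: branch(branch(m, 1, false), g(g(g(m))), branch(p(m, W), b, c)) =?= branch(branch(m, 1, false), g(N), branch(R, b, c)).
Decompose p/2: W =?= m,  false =?= false.
Bind W := m; substituting into the one remaining equation that mentions W gives: branch(branch(m, 1, false), g(g(g(m))), branch(p(m, m), b, c)) =?= branch(branch(m, 1, false), g(N), branch(R, b, c)).
Delete trivial equation false =?= false.
Decompose branch/3: branch(m, 1, false) =?= branch(m, 1, false),  g(g(g(m))) =?= g(N),  branch(p(m, m), b, c) =?= branch(R, b, c).
Delete trivial equation branch(m, 1, false) =?= branch(m, 1, false).
Decompose g/1: g(g(m)) =?= N.
Bind N := g(g(m)); no other remaining equation mentions N. Substituting into the earlier binding gives V := g(g(m)).
Decompose branch/3: p(m, m) =?= R,  b =?= b,  c =?= c.
Bind R := p(m, m); no other remaining equation mentions R.
Delete trivial equation b =?= b.
Delete trivial equation c =?= c.
MGU = { V ↦ g(g(m)), L ↦ g(m), W ↦ m, N ↦ g(g(m)), R ↦ p(m, m) }, so R ↦ p(m, m).

p(m, m)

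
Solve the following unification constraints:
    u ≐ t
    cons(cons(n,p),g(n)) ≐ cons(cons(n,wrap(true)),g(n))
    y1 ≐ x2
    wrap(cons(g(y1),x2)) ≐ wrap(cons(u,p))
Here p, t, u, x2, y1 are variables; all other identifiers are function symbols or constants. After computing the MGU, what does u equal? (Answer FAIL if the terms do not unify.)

g(wrap(true))

Bind u := t; substituting into the one remaining equation that mentions u gives: wrap(cons(g(y1),x2)) ≐ wrap(cons(t,p)).
Decompose cons/2: cons(n,p) ≐ cons(n,wrap(true)),  g(n) ≐ g(n).
Decompose cons/2: n ≐ n,  p ≐ wrap(true).
Delete trivial equation n ≐ n.
Bind p := wrap(true); substituting into the one remaining equation that mentions p gives: wrap(cons(g(y1),x2)) ≐ wrap(cons(t,wrap(true))).
Delete trivial equation g(n) ≐ g(n).
Bind y1 := x2; substituting into the remaining equation gives: wrap(cons(g(x2),x2)) ≐ wrap(cons(t,wrap(true))).
Decompose wrap/1: cons(g(x2),x2) ≐ cons(t,wrap(true)).
Decompose cons/2: g(x2) ≐ t,  x2 ≐ wrap(true).
Bind t := g(x2); no other remaining equation mentions t. Substituting into the earlier binding gives u := g(x2).
Bind x2 := wrap(true). Substituting into the earlier bindings gives u := g(wrap(true)), y1 := wrap(true), t := g(wrap(true)).
MGU = { u := g(wrap(true)), p := wrap(true), y1 := wrap(true), t := g(wrap(true)), x2 := wrap(true) }, so u := g(wrap(true)).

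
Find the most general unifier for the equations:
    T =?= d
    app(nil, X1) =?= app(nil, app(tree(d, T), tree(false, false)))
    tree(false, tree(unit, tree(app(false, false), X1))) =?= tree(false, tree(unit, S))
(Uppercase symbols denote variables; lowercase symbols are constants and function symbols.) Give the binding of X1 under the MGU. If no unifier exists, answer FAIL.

Bind T := d; substituting into the one remaining equation that mentions T gives: app(nil, X1) =?= app(nil, app(tree(d, d), tree(false, false))).
Decompose app/2: nil =?= nil,  X1 =?= app(tree(d, d), tree(false, false)).
Delete trivial equation nil =?= nil.
Bind X1 := app(tree(d, d), tree(false, false)); substituting into the remaining equation gives: tree(false, tree(unit, tree(app(false, false), app(tree(d, d), tree(false, false))))) =?= tree(false, tree(unit, S)).
Decompose tree/2: false =?= false,  tree(unit, tree(app(false, false), app(tree(d, d), tree(false, false)))) =?= tree(unit, S).
Delete trivial equation false =?= false.
Decompose tree/2: unit =?= unit,  tree(app(false, false), app(tree(d, d), tree(false, false))) =?= S.
Delete trivial equation unit =?= unit.
Bind S := tree(app(false, false), app(tree(d, d), tree(false, false))).
MGU = { T ↦ d, X1 ↦ app(tree(d, d), tree(false, false)), S ↦ tree(app(false, false), app(tree(d, d), tree(false, false))) }, so X1 ↦ app(tree(d, d), tree(false, false)).

app(tree(d, d), tree(false, false))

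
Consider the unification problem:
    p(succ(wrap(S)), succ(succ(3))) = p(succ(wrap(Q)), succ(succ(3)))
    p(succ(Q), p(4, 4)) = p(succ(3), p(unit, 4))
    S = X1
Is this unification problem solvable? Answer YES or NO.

Decompose p/2: succ(wrap(S)) = succ(wrap(Q)),  succ(succ(3)) = succ(succ(3)).
Decompose succ/1: wrap(S) = wrap(Q).
Decompose wrap/1: S = Q.
Bind S := Q; substituting into the one remaining equation that mentions S gives: Q = X1.
Delete trivial equation succ(succ(3)) = succ(succ(3)).
Decompose p/2: succ(Q) = succ(3),  p(4, 4) = p(unit, 4).
Decompose succ/1: Q = 3.
Bind Q := 3; substituting into the one remaining equation that mentions Q gives: 3 = X1. Substituting into the earlier binding gives S := 3.
Decompose p/2: 4 = unit,  4 = 4.
Clash: constants 4 and unit differ; no unifier exists.

NO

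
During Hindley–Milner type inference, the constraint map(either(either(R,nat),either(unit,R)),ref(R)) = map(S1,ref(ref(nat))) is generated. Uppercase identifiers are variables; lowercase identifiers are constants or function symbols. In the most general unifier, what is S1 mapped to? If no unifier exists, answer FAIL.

either(either(ref(nat),nat),either(unit,ref(nat)))

Decompose map/2: either(either(R,nat),either(unit,R)) = S1,  ref(R) = ref(ref(nat)).
Bind S1 := either(either(R,nat),either(unit,R)); no other remaining equation mentions S1.
Decompose ref/1: R = ref(nat).
Bind R := ref(nat). Substituting into the earlier binding gives S1 := either(either(ref(nat),nat),either(unit,ref(nat))).
MGU = { S1 ↦ either(either(ref(nat),nat),either(unit,ref(nat))), R ↦ ref(nat) }, so S1 ↦ either(either(ref(nat),nat),either(unit,ref(nat))).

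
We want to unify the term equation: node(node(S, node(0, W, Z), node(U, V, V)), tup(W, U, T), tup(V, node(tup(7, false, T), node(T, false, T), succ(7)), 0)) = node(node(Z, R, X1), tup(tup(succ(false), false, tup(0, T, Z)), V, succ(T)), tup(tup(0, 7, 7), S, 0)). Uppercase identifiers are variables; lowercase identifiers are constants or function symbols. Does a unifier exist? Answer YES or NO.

Decompose node/3: node(S, node(0, W, Z), node(U, V, V)) = node(Z, R, X1),  tup(W, U, T) = tup(tup(succ(false), false, tup(0, T, Z)), V, succ(T)),  tup(V, node(tup(7, false, T), node(T, false, T), succ(7)), 0) = tup(tup(0, 7, 7), S, 0).
Decompose node/3: S = Z,  node(0, W, Z) = R,  node(U, V, V) = X1.
Bind S := Z; substituting into the one remaining equation that mentions S gives: tup(V, node(tup(7, false, T), node(T, false, T), succ(7)), 0) = tup(tup(0, 7, 7), Z, 0).
Bind R := node(0, W, Z); no other remaining equation mentions R.
Bind X1 := node(U, V, V); no other remaining equation mentions X1.
Decompose tup/3: W = tup(succ(false), false, tup(0, T, Z)),  U = V,  T = succ(T).
Bind W := tup(succ(false), false, tup(0, T, Z)); no other remaining equation mentions W. Substituting into the earlier binding gives R := node(0, tup(succ(false), false, tup(0, T, Z)), Z).
Bind U := V; no other remaining equation mentions U. Substituting into the earlier binding gives X1 := node(V, V, V).
Occurs check fails: T occurs in succ(T); the equation T = succ(T) has no finite solution.

NO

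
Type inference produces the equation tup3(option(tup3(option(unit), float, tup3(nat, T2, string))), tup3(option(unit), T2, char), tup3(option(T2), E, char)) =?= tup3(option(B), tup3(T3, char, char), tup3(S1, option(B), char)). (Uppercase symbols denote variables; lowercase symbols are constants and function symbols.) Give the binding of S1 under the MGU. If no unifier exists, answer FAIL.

option(char)

Decompose tup3/3: option(tup3(option(unit), float, tup3(nat, T2, string))) =?= option(B),  tup3(option(unit), T2, char) =?= tup3(T3, char, char),  tup3(option(T2), E, char) =?= tup3(S1, option(B), char).
Decompose option/1: tup3(option(unit), float, tup3(nat, T2, string)) =?= B.
Bind B := tup3(option(unit), float, tup3(nat, T2, string)); substituting into the one remaining equation that mentions B gives: tup3(option(T2), E, char) =?= tup3(S1, option(tup3(option(unit), float, tup3(nat, T2, string))), char).
Decompose tup3/3: option(unit) =?= T3,  T2 =?= char,  char =?= char.
Bind T3 := option(unit); no other remaining equation mentions T3.
Bind T2 := char; substituting into the one remaining equation that mentions T2 gives: tup3(option(char), E, char) =?= tup3(S1, option(tup3(option(unit), float, tup3(nat, char, string))), char). Substituting into the earlier binding gives B := tup3(option(unit), float, tup3(nat, char, string)).
Delete trivial equation char =?= char.
Decompose tup3/3: option(char) =?= S1,  E =?= option(tup3(option(unit), float, tup3(nat, char, string))),  char =?= char.
Bind S1 := option(char); no other remaining equation mentions S1.
Bind E := option(tup3(option(unit), float, tup3(nat, char, string))); no other remaining equation mentions E.
Delete trivial equation char =?= char.
MGU = { B := tup3(option(unit), float, tup3(nat, char, string)), T3 := option(unit), T2 := char, S1 := option(char), E := option(tup3(option(unit), float, tup3(nat, char, string))) }, so S1 := option(char).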